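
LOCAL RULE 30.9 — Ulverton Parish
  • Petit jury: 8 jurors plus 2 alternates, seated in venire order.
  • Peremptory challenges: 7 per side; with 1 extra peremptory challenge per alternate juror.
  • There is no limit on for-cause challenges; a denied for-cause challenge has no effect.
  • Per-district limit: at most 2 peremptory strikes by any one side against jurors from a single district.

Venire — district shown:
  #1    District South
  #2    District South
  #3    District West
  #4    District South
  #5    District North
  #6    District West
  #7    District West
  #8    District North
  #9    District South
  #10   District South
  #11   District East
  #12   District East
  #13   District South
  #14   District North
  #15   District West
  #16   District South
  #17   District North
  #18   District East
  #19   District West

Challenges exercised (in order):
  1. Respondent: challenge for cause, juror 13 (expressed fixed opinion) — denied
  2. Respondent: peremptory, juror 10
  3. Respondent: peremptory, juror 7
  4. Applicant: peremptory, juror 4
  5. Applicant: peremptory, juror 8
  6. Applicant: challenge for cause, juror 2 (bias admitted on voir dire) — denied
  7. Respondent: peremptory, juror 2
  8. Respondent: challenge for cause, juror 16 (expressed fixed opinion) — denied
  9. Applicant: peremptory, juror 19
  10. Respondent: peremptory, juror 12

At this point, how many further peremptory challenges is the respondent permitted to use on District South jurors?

0

Respondent peremptories so far: #10, #7, #2, #12 — 4 of 9 used, 5 left overall.
Against District South: #10, #2 — 2 used; per-district cap 2 leaves 0.
Binding limit: min(5, 0) = 0.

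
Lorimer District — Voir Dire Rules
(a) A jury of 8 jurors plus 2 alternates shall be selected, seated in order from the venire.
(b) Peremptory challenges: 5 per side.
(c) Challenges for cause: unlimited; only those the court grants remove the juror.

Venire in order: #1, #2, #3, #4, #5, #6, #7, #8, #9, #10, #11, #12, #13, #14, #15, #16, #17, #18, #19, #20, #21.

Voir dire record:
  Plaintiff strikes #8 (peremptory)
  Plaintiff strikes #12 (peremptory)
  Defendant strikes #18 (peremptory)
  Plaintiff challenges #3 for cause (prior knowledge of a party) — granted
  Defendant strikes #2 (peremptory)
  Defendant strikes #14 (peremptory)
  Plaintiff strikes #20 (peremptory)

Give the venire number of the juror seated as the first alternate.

Removed: #2, #3, #8, #12, #14, #18, #20.
Seating in order: seats 1–8 → #1, #4, #5, #6, #7, #9, #10, #11; alternates → #13, #15.
So alternate 1 is #13.

13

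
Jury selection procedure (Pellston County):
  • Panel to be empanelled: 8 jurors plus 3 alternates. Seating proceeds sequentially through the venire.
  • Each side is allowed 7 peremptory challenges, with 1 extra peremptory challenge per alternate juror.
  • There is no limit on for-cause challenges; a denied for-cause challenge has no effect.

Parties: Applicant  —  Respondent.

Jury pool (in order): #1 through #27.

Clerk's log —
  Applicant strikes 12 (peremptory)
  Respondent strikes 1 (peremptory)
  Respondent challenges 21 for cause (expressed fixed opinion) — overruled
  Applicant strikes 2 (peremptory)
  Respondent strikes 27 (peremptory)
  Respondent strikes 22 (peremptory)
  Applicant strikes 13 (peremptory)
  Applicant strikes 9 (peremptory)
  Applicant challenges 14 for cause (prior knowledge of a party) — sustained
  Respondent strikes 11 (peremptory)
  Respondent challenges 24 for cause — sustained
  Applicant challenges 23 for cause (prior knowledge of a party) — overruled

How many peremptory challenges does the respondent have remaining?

Respondent allotment: 7 base + 1 × 3 alternates = 10.
Respondent peremptories used: #1, #27, #22, #11 — 4 (for-cause on #21, #24 don't count).
Remaining: 10 − 4 = 6.

6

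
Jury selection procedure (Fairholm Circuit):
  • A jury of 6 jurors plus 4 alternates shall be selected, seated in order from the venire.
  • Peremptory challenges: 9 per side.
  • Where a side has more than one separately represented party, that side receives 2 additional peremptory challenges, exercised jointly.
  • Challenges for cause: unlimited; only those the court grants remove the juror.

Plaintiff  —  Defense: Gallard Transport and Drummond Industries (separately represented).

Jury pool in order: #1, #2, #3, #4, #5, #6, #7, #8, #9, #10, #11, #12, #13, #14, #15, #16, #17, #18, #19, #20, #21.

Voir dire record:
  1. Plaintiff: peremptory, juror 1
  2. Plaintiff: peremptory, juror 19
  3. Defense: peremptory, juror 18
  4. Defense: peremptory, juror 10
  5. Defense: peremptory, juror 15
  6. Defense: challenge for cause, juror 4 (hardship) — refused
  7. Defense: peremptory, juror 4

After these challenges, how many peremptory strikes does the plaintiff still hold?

7

Plaintiff allotment: 9.
Plaintiff peremptories used: #1, #19 — 2.
Remaining: 9 − 2 = 7.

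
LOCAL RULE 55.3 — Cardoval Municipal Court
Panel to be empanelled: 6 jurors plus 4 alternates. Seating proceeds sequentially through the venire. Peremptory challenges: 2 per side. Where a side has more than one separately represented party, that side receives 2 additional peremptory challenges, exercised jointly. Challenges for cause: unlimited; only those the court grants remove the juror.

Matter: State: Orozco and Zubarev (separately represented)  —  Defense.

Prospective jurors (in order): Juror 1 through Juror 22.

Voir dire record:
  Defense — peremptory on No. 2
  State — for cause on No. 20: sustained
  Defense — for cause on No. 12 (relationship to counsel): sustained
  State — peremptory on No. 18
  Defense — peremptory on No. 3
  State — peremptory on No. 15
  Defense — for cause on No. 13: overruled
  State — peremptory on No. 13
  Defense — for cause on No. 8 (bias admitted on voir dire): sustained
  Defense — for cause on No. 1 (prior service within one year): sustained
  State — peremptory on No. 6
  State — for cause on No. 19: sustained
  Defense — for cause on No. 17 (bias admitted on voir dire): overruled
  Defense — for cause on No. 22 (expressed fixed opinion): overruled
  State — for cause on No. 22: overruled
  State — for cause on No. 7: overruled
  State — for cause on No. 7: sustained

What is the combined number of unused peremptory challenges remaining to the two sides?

State allotment: 2 base + 2 multi-party = 4. Defense allotment: 2.
State peremptories used: #18, #15, #13, #6 — 4 (for-cause on #20, #19, #22, #7, #7 don't count).
Defense peremptories used: #2, #3 — 2 (for-cause on #12, #13, #8, #1, #17, #22 don't count).
Remaining: (4 − 4) + (2 − 2) = 0.

0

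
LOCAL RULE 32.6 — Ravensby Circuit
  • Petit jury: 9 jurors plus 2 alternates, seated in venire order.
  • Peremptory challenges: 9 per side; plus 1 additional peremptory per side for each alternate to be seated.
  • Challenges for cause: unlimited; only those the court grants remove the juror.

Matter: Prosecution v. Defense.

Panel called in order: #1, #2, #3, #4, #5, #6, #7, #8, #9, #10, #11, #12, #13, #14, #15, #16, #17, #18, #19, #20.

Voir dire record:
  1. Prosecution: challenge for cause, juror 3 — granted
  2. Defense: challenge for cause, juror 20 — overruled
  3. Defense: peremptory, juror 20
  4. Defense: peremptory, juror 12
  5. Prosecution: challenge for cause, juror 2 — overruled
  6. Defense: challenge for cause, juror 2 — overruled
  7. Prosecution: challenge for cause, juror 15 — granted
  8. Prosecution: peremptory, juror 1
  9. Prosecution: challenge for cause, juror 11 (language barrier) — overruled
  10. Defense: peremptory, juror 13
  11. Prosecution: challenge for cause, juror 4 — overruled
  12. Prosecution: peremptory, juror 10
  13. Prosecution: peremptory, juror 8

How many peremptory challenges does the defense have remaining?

Defense allotment: 9 base + 1 × 2 alternates = 11.
Defense peremptories used: #20, #12, #13 — 3 (for-cause on #20, #2 don't count).
Remaining: 11 − 3 = 8.

8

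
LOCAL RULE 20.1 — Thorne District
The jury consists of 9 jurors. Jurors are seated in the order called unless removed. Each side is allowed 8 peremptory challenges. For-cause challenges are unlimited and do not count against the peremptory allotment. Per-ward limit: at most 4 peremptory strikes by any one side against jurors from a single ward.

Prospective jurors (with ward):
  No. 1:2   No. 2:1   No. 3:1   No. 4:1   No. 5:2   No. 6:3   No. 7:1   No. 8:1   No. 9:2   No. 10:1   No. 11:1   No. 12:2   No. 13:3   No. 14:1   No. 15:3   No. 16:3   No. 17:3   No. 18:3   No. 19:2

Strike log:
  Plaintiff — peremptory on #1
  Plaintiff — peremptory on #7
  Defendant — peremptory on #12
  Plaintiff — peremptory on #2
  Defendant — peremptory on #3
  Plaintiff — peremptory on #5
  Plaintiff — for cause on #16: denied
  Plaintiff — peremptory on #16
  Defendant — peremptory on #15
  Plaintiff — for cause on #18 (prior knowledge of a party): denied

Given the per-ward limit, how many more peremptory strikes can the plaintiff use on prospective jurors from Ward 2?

2

Plaintiff peremptories so far: #1, #7, #2, #5, #16 — 5 of 8 used, 3 left overall.
Against Ward 2: #1, #5 — 2 used; per-ward cap 4 leaves 2.
Binding limit: min(3, 2) = 2.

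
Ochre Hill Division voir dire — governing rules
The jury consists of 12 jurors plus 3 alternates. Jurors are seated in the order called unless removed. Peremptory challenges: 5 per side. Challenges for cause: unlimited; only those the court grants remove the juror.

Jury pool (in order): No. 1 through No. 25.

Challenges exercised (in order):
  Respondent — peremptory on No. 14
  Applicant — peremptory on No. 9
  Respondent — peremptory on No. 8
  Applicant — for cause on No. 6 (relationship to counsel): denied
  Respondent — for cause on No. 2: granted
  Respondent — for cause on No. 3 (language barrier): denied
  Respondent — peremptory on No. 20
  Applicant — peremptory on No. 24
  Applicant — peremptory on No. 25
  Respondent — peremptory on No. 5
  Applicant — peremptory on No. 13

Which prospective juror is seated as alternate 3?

Removed: #2, #5, #8, #9, #13, #14, #20, #24, #25. (#3, #6 stay — for-cause denied.)
Seating in order: seats 1–12 → #1, #3, #4, #6, #7, #10, #11, #12, #15, #16, #17, #18; alternates → #19, #21, #22.
So alternate 3 is #22.

22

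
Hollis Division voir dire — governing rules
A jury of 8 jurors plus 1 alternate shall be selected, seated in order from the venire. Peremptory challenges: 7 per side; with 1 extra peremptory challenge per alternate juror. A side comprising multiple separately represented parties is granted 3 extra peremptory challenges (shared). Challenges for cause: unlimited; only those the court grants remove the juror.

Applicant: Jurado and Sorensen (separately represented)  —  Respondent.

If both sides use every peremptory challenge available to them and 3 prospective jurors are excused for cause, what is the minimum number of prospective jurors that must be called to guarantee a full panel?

31

Seats to fill: 8 + 1 alternates = 9.
Peremptories — Applicant: 7 + 1×1 + 3 = 11; Respondent: 7 + 1×1 = 8; total 19.
For-cause removals: 3.
Minimum venire: 9 + 19 + 3 = 31.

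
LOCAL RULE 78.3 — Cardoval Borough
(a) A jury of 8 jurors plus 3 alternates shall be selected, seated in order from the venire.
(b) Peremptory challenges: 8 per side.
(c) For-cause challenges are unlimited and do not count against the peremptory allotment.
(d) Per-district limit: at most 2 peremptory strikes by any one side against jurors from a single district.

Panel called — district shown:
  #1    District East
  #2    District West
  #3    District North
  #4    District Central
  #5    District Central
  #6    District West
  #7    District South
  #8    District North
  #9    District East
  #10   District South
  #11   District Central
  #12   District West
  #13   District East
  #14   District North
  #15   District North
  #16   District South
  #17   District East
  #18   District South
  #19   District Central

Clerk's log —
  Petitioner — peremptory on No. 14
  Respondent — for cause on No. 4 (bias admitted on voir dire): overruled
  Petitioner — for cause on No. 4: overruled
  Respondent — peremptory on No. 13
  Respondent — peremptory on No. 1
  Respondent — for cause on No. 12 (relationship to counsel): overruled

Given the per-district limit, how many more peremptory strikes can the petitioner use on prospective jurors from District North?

1

Petitioner peremptories so far: #14 — 1 of 8 used, 7 left overall.
Against District North: #14 — 1 used; per-district cap 2 leaves 1.
Binding limit: min(7, 1) = 1.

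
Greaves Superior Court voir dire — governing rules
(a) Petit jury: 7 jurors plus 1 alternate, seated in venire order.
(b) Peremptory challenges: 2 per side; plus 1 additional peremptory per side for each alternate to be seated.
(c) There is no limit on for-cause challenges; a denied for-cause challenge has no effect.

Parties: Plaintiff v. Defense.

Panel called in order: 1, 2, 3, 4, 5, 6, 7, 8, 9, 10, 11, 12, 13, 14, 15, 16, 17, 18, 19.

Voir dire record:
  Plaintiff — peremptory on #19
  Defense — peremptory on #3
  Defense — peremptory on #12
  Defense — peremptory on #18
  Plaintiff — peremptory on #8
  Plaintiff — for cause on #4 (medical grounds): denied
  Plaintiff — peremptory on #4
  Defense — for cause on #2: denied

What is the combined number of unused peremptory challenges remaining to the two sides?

0

Plaintiff allotment: 2 base + 1 × 1 alternate = 3. Defense allotment: 2 base + 1 × 1 alternate = 3.
Plaintiff peremptories used: #19, #8, #4 — 3 (the for-cause on #4 doesn't count).
Defense peremptories used: #3, #12, #18 — 3 (the for-cause on #2 doesn't count).
Remaining: (3 − 3) + (3 − 3) = 0.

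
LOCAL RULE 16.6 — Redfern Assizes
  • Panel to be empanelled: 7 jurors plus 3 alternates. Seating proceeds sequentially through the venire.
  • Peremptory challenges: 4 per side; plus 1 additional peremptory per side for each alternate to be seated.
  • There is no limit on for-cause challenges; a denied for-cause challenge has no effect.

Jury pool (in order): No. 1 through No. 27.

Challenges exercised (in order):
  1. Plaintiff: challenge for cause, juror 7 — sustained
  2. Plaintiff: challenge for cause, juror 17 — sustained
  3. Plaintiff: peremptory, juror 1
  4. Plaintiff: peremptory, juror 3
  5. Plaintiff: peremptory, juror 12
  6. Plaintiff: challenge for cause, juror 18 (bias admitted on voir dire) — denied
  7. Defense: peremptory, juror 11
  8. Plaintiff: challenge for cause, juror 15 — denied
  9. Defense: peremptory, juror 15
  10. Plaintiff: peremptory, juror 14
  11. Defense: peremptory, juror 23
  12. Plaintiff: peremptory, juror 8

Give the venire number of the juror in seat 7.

13

Removed: #1, #3, #7, #8, #11, #12, #14, #15, #17, #23. (#18 stays — for-cause denied.)
Seating in order: seats 1–7 → #2, #4, #5, #6, #9, #10, #13; alternates → #16, #18, #19.
So seat 7 is #13.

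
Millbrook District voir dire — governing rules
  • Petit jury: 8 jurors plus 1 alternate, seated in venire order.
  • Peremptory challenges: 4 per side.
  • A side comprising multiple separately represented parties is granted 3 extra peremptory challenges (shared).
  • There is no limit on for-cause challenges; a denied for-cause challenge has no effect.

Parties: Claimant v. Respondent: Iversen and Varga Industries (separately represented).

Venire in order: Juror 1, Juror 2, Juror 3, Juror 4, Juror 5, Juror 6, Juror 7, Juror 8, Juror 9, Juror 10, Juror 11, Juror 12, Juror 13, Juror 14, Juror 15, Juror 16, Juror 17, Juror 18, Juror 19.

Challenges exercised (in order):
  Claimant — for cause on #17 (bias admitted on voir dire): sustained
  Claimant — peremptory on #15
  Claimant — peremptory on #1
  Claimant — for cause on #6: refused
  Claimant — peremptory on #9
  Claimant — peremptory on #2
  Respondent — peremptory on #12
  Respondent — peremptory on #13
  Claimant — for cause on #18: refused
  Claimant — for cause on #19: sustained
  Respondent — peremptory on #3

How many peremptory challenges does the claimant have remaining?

Claimant allotment: 4.
Claimant peremptories used: #15, #1, #9, #2 — 4 (for-cause on #17, #6, #18, #19 don't count).
Remaining: 4 − 4 = 0.

0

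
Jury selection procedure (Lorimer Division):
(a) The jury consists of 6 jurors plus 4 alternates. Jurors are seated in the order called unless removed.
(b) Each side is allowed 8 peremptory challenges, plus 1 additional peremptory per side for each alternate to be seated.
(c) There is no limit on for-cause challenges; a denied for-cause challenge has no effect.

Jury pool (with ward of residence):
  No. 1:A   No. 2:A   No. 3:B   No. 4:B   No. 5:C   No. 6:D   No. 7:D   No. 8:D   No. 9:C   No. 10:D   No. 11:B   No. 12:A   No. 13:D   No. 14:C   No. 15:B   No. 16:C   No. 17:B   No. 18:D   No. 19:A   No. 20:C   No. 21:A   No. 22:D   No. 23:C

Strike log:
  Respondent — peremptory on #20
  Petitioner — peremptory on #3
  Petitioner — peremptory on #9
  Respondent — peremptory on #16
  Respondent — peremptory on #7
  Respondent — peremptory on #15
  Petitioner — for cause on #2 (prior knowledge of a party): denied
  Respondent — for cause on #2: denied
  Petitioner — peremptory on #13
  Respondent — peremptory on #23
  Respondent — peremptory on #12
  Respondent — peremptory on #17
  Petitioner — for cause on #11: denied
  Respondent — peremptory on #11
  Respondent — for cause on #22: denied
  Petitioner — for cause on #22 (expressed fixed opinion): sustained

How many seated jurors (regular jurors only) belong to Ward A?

Removed: #3, #7, #9, #11, #12, #13, #15, #16, #17, #20, #22, #23.
Seated jurors 1–6: #1, #2, #4, #5, #6, #8 (alternates #10, #14, #18, #19 not counted).
Of those, in Ward A: #1, #2 → 2.

2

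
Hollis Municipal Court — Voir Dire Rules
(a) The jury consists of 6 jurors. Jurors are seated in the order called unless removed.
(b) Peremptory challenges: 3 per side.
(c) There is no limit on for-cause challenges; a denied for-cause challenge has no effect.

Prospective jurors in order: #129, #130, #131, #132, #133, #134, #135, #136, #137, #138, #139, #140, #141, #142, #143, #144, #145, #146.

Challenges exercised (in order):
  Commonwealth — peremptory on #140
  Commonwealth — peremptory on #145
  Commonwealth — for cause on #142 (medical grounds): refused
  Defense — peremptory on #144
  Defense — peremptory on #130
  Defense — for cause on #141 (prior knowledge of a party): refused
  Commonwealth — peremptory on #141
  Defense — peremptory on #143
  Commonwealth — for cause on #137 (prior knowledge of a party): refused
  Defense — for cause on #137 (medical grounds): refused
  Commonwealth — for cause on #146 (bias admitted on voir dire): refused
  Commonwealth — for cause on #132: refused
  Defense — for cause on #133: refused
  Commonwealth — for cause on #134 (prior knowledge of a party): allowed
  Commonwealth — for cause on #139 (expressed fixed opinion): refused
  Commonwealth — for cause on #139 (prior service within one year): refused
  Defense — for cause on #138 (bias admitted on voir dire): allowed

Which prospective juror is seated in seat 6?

Removed: #130, #134, #138, #140, #141, #143, #144, #145. (#132, #133, #137, #139, #142, #146 stay — for-cause denied.)
Seating in order: seats 1–6 → #129, #131, #132, #133, #135, #136.
So seat 6 is #136.

136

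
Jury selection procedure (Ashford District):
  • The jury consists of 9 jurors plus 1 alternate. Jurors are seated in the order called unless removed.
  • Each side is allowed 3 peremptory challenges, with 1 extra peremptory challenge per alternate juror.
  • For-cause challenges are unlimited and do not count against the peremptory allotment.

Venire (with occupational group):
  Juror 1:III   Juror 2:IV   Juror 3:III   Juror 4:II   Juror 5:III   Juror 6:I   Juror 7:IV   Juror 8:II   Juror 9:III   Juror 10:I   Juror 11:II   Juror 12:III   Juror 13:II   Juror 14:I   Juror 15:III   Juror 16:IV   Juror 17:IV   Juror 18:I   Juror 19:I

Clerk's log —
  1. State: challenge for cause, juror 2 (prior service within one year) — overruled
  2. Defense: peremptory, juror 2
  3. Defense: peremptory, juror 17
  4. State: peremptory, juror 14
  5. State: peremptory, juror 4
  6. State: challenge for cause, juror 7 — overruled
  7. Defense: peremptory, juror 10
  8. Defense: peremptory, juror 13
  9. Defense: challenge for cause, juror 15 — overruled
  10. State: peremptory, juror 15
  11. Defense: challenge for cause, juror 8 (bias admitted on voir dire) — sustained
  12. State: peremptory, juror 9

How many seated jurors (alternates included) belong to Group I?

Removed: #2, #4, #8, #9, #10, #13, #14, #15, #17.
Seated (10 incl. alternates): #1, #3, #5, #6, #7, #11, #12, #16, #18, #19.
Of those, in Group I: #6, #18, #19 → 3.

3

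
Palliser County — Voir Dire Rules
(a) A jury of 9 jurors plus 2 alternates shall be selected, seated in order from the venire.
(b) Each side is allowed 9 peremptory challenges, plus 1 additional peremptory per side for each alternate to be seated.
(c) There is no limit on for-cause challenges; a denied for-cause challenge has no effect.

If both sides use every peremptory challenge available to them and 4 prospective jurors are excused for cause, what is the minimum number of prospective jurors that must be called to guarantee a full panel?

Seats to fill: 9 + 2 alternates = 11.
Peremptories: 9 + 1×2 = 11 per side × 2 sides = 22.
For-cause removals: 4.
Minimum venire: 11 + 22 + 4 = 37.

37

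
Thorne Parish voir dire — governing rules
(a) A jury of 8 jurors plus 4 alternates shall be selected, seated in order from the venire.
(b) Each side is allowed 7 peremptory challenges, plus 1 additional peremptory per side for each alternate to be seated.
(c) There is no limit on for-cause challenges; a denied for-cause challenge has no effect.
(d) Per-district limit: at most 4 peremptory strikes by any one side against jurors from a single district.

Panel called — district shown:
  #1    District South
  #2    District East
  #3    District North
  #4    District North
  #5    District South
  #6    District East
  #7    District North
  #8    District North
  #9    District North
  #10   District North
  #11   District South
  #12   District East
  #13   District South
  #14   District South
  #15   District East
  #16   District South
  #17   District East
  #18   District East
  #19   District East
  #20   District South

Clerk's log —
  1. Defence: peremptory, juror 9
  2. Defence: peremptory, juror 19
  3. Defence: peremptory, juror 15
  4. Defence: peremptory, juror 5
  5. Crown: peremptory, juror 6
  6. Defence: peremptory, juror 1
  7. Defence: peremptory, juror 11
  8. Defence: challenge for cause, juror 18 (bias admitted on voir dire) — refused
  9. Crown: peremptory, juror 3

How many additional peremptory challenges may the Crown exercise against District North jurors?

3

Crown peremptories so far: #6, #3 — 2 of 11 used, 9 left overall.
Against District North: #3 — 1 used; per-district cap 4 leaves 3.
Binding limit: min(9, 3) = 3.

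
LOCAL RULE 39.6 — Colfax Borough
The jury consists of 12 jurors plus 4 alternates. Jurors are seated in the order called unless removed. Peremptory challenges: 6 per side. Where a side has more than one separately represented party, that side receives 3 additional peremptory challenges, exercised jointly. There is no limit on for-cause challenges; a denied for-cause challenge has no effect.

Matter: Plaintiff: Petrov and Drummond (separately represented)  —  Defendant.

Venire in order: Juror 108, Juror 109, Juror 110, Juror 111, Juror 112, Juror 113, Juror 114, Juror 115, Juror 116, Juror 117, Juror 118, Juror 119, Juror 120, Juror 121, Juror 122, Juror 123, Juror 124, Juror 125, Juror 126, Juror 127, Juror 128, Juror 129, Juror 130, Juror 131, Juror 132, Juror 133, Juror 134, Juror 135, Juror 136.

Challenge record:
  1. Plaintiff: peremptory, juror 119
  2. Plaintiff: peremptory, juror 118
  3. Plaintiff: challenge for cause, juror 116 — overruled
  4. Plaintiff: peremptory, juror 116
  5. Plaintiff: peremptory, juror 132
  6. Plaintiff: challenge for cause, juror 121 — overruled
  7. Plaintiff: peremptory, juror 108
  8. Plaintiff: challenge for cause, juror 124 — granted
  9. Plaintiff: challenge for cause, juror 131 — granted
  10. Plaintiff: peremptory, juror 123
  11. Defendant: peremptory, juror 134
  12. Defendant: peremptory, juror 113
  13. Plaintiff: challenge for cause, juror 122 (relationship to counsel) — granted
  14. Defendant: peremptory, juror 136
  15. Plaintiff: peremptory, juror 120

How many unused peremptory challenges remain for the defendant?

3

Defendant allotment: 6.
Defendant peremptories used: #134, #113, #136 — 3.
Remaining: 6 − 3 = 3.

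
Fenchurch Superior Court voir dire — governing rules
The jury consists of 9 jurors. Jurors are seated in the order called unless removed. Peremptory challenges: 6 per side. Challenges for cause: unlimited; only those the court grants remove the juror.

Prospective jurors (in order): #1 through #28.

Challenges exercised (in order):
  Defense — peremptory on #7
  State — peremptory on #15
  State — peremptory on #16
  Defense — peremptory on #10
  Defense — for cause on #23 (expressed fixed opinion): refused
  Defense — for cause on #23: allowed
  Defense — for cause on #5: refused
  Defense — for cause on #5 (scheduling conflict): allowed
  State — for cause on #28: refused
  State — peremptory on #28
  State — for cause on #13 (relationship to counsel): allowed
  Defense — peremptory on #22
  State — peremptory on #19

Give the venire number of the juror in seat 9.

12

Removed: #5, #7, #10, #13, #15, #16, #19, #22, #23, #28.
Filling seats in venire order through position 9: #1, #2, #3, #4, #6, #8, #9, #11, #12.
So seat 9 is #12.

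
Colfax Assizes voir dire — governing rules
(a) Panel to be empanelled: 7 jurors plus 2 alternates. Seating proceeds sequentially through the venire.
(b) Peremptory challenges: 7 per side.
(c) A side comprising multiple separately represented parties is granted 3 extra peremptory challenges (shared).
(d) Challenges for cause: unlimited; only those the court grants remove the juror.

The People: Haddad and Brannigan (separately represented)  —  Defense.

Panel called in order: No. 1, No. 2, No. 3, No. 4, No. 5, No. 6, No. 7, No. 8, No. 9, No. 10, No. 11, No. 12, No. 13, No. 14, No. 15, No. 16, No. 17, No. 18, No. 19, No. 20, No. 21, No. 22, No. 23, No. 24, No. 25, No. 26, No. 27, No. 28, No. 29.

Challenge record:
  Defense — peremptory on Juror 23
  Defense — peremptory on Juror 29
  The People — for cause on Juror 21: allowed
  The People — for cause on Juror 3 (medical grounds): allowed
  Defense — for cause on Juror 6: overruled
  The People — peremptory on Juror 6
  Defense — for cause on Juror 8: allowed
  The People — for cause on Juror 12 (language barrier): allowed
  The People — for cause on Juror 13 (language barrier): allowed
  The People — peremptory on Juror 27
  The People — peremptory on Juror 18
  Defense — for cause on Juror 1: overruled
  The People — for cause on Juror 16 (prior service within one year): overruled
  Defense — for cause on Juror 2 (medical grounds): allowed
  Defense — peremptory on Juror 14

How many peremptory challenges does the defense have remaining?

4

Defense allotment: 7.
Defense peremptories used: #23, #29, #14 — 3 (for-cause on #6, #8, #1, #2 don't count).
Remaining: 7 − 3 = 4.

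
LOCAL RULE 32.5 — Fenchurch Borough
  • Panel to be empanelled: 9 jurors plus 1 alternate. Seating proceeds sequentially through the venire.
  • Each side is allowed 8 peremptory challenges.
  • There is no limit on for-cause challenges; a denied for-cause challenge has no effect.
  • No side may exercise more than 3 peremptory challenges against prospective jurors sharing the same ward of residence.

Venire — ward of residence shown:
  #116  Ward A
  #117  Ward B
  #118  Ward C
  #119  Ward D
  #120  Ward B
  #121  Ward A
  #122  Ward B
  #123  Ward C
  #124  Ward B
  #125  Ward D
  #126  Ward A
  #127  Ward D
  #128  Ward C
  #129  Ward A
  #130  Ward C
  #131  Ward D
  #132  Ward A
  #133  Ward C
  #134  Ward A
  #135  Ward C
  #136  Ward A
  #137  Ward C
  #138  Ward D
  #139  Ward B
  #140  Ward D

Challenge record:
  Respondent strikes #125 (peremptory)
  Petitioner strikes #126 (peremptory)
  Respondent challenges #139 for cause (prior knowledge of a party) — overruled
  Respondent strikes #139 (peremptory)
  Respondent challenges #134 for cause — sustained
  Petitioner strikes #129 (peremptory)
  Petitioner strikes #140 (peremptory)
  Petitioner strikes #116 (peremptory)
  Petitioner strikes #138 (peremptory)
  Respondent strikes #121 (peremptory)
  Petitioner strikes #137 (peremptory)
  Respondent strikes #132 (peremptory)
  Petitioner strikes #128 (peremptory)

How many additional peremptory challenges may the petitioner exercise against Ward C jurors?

Petitioner peremptories so far: #126, #129, #140, #116, #138, #137, #128 — 7 of 8 used, 1 left overall.
Against Ward C: #137, #128 — 2 used; per-ward cap 3 leaves 1.
Binding limit: min(1, 1) = 1.

1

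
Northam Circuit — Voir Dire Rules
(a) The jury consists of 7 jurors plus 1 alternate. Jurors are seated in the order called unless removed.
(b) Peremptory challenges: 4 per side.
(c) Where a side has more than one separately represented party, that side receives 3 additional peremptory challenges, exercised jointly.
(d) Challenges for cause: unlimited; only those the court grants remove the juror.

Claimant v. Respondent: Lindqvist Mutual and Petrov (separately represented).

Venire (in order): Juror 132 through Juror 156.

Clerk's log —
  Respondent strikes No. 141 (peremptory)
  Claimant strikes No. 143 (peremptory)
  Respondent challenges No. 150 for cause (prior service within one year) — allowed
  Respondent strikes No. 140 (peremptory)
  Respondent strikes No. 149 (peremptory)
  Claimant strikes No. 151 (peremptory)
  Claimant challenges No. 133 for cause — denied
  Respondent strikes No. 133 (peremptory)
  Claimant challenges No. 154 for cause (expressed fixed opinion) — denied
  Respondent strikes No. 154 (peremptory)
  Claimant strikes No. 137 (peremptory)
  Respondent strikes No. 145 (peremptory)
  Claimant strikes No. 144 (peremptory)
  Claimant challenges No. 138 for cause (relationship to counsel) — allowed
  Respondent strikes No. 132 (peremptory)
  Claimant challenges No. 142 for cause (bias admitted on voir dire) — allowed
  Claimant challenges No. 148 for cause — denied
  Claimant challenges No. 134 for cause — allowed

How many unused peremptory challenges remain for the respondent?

Respondent allotment: 4 base + 3 multi-party = 7.
Respondent peremptories used: #141, #140, #149, #133, #154, #145, #132 — 7 (the for-cause on #150 doesn't count).
Remaining: 7 − 7 = 0.

0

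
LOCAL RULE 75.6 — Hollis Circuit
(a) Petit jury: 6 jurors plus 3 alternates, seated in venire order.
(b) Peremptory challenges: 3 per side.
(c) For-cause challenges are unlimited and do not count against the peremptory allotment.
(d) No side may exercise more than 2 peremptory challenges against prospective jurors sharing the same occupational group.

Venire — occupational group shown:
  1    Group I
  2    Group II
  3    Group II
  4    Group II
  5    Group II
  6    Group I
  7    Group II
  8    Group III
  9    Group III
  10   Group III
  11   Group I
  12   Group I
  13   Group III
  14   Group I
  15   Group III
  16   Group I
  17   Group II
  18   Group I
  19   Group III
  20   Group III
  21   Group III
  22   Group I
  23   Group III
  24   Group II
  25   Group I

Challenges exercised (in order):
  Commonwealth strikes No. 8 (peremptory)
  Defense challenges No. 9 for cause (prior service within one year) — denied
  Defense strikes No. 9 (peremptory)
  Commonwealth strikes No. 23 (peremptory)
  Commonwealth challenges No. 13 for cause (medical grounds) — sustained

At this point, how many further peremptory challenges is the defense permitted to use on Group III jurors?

1

Defense peremptories so far: #9 — 1 of 3 used, 2 left overall.
Against Group III: #9 — 1 used; per-group cap 2 leaves 1.
Binding limit: min(2, 1) = 1.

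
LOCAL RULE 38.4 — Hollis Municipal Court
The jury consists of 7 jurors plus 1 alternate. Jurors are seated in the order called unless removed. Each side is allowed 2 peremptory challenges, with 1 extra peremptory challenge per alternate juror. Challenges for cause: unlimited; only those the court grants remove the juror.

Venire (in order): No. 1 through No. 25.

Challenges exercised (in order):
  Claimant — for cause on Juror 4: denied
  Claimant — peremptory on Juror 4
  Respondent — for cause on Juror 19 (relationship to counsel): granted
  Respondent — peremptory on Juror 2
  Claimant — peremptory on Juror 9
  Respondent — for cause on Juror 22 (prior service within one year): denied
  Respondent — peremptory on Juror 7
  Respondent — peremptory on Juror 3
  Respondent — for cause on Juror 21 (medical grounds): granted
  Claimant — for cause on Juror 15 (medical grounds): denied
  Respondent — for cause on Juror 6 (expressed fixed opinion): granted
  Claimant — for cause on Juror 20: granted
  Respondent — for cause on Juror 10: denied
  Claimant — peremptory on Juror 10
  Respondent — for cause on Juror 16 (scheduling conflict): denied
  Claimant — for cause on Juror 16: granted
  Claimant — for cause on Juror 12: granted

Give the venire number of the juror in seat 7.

Removed: #2, #3, #4, #6, #7, #9, #10, #12, #16, #19, #20, #21. (#15, #22 stay — for-cause denied.)
Filling seats in venire order through position 7: #1, #5, #8, #11, #13, #14, #15.
So seat 7 is #15.

15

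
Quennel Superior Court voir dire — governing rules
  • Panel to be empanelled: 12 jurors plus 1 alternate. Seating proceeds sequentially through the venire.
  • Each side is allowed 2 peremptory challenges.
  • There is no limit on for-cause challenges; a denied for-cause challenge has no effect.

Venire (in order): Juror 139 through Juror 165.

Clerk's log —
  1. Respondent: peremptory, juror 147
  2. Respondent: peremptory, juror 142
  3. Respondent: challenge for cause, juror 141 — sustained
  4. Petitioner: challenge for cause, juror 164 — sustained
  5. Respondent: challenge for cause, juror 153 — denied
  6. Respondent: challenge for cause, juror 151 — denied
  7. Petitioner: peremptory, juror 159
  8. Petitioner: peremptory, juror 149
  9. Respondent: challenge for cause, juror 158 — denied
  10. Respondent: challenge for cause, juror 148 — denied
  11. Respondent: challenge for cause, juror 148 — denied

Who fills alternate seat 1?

155

Removed: #141, #142, #147, #149, #159, #164. (#148, #151, #153, #158 stay — for-cause denied.)
Filling seats in venire order through position 13: #139, #140, #143, #144, #145, #146, #148, #150, #151, #152, #153, #154, #155.
So alternate 1 is #155.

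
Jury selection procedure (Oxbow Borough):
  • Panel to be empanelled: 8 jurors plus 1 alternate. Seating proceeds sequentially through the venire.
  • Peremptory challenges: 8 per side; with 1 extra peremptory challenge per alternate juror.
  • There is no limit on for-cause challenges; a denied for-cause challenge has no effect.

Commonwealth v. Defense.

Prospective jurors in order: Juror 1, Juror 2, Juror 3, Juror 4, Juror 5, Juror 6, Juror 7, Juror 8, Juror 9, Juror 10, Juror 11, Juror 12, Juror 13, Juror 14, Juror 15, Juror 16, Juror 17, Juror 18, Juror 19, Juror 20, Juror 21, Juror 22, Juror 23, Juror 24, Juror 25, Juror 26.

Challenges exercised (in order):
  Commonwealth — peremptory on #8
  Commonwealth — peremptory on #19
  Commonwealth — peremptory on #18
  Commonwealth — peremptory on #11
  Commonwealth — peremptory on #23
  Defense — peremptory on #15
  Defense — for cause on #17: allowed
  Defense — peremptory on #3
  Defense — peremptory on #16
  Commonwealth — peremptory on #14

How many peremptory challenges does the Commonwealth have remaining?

3

Commonwealth allotment: 8 base + 1 × 1 alternate = 9.
Commonwealth peremptories used: #8, #19, #18, #11, #23, #14 — 6.
Remaining: 9 − 6 = 3.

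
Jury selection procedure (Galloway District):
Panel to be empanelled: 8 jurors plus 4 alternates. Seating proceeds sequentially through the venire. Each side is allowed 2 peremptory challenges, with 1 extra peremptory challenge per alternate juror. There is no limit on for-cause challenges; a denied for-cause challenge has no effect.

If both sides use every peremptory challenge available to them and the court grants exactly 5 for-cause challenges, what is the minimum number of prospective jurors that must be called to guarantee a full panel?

29

Seats to fill: 8 + 4 alternates = 12.
Peremptories: 2 + 1×4 = 6 per side × 2 sides = 12.
For-cause removals: 5.
Minimum venire: 12 + 12 + 5 = 29.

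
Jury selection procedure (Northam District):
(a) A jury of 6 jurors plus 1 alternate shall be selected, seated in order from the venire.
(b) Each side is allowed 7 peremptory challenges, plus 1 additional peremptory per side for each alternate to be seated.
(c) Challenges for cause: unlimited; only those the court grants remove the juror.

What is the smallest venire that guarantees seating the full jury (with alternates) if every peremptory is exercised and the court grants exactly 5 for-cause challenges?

28

Seats to fill: 6 + 1 alternates = 7.
Peremptories: 7 + 1×1 = 8 per side × 2 sides = 16.
For-cause removals: 5.
Minimum venire: 7 + 16 + 5 = 28.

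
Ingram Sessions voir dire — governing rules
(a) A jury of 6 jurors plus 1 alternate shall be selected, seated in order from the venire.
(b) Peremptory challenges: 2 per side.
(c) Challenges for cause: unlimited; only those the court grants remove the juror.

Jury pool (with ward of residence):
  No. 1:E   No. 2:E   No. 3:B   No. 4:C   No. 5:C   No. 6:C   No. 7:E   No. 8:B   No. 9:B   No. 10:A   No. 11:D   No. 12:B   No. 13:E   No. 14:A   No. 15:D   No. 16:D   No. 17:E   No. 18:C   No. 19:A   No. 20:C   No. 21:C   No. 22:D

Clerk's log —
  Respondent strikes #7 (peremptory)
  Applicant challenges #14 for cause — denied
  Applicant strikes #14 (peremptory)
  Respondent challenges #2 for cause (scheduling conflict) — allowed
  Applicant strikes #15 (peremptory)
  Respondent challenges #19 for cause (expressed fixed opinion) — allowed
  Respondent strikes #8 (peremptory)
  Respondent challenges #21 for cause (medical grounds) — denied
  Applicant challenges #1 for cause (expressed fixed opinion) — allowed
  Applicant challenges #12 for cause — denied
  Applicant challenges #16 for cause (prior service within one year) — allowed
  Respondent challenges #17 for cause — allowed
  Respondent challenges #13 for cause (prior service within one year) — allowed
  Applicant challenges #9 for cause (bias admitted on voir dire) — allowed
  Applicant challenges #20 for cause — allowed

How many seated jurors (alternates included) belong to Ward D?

1

Removed: #1, #2, #7, #8, #9, #13, #14, #15, #16, #17, #19, #20.
Seated (7 incl. alternates): #3, #4, #5, #6, #10, #11, #12.
Of those, in Ward D: #11 → 1.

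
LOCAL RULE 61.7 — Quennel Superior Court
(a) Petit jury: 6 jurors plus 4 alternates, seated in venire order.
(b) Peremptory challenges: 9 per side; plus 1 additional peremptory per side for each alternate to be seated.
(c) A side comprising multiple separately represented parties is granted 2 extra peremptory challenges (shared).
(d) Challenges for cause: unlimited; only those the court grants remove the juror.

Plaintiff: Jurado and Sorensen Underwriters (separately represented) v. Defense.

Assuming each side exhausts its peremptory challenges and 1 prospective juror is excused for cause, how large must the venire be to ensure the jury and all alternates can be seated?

39

Seats to fill: 6 + 4 alternates = 10.
Peremptories — Plaintiff: 9 + 1×4 + 2 = 15; Defense: 9 + 1×4 = 13; total 28.
For-cause removals: 1.
Minimum venire: 10 + 28 + 1 = 39.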